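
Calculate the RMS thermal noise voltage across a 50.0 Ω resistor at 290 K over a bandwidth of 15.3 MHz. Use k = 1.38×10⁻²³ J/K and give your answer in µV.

V_n = √(4kTRB)
4kTRB = 4 × 1.38×10⁻²³ × 290 × 5.00×10¹ × 1.53×10⁷ = 1.22×10⁻¹¹ V²
V_n = √(1.22×10⁻¹¹) = 3.50×10⁻⁶ V = 3.50 µV

3.50 µV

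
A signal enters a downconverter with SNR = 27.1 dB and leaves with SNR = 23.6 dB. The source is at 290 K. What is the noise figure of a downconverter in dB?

NF (dB) = SNR_in(dB) − SNR_out(dB) when the source is at T₀
NF = 27.1 − 23.6 = 3.5 dB

3.5 dB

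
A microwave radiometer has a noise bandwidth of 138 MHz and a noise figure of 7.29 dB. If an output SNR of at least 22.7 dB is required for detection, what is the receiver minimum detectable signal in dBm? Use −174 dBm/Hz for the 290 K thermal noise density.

−62.6 dBm

Sensitivity = −174 + 10 log₁₀(B) + NF + SNR_min
= −174 + 81.4 + 7.29 + 22.7
= −62.61 dBm → −62.6 dBm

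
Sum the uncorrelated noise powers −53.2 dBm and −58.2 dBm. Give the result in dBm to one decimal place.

−52.0 dBm

Convert to linear, add, convert back:
P₁ = 4.79×10⁻⁹ W, P₂ = 1.51×10⁻⁹ W
P_tot = 6.30×10⁻⁹ W → 10 log₁₀(P_tot / 10⁻³) = −52.0 dBm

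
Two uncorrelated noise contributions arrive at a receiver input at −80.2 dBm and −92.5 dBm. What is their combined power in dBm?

Convert to linear, add, convert back:
P₁ = 9.55×10⁻¹² W, P₂ = 5.62×10⁻¹³ W
P_tot = 1.01×10⁻¹¹ W → 10 log₁₀(P_tot / 10⁻³) = −80.0 dBm

−80.0 dBm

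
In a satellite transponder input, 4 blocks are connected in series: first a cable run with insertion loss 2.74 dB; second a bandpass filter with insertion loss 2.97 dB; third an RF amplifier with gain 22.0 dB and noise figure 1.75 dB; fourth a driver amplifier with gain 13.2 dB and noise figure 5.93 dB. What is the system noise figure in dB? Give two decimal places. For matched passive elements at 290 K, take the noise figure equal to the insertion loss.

Convert to linear (a loss of L dB is a gain of −L dB): F_i = 10^(NF_i/10), G_i = 10^(G_i,dB/10)
  Stage 1: F_1 = 10^(2.74/10) = 1.879, G_1 = 10^(−2.74/10) = 0.5321
  Stage 2: F_2 = 10^(2.97/10) = 1.982, G_2 = 10^(−2.97/10) = 0.5047
  Stage 3: F_3 = 10^(1.75/10) = 1.496, G_3 = 10^(22.0/10) = 158.5
  Stage 4: F_4 = 10^(5.93/10) = 3.917, G_4 = 10^(13.2/10) = 20.89
Friis cascade:
  F = 1.879 + (1.982 − 1)/0.5321 + (1.496 − 1)/0.2685 + (3.917 − 1)/42.56 = 5.640
NF = 10 log₁₀(5.640) = 7.51 dB

7.51 dB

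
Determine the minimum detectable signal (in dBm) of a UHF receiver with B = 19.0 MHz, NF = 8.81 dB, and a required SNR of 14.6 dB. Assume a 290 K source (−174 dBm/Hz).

−77.8 dBm

Sensitivity = −174 + 10 log₁₀(B) + NF + SNR_min
= −174 + 72.79 + 8.81 + 14.6
= −77.80 dBm → −77.8 dBm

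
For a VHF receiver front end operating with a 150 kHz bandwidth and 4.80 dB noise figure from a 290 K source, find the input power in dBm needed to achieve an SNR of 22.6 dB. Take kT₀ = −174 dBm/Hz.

−94.8 dBm

Sensitivity = −174 + 10 log₁₀(B) + NF + SNR_min
= −174 + 51.76 + 4.80 + 22.6
= −94.84 dBm → −94.8 dBm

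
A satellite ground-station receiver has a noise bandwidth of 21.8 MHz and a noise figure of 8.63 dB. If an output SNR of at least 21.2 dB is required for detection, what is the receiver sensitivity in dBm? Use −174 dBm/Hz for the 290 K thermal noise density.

−70.8 dBm

Sensitivity = −174 + 10 log₁₀(B) + NF + SNR_min
= −174 + 73.38 + 8.63 + 21.2
= −70.79 dBm → −70.8 dBm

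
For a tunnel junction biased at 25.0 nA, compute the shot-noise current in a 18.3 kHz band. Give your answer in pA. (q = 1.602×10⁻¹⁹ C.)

I_n = √(2qI·B)
2qI·B = 2 × 1.602×10⁻¹⁹ × 2.50×10⁻⁸ × 1.83×10⁴ = 1.47×10⁻²² A²
I_n = √(1.47×10⁻²²) = 1.21×10⁻¹¹ A = 12.1 pA

12.1 pA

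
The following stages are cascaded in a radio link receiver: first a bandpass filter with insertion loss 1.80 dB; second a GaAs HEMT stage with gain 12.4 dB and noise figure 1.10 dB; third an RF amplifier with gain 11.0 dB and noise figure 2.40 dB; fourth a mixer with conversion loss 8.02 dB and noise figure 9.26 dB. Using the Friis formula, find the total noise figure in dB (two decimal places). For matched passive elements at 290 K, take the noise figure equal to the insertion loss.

Convert to linear (a loss of L dB is a gain of −L dB): F_i = 10^(NF_i/10), G_i = 10^(G_i,dB/10)
  Stage 1: F_1 = 10^(1.80/10) = 1.514, G_1 = 10^(−1.80/10) = 0.6607
  Stage 2: F_2 = 10^(1.10/10) = 1.288, G_2 = 10^(12.4/10) = 17.38
  Stage 3: F_3 = 10^(2.40/10) = 1.738, G_3 = 10^(11.0/10) = 12.59
  Stage 4: F_4 = 10^(9.26/10) = 8.433, G_4 = 10^(−8.02/10) = 0.1578
Friis cascade:
  F = 1.514 + (1.288 − 1)/0.6607 + (1.738 − 1)/11.48 + (8.433 − 1)/144.5 = 2.066
NF = 10 log₁₀(2.066) = 3.15 dB

3.15 dB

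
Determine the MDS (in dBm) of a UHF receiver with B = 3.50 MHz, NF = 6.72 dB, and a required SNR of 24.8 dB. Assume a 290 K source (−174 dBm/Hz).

−77.0 dBm

Sensitivity = −174 + 10 log₁₀(B) + NF + SNR_min
= −174 + 65.44 + 6.72 + 24.8
= −77.04 dBm → −77.0 dBm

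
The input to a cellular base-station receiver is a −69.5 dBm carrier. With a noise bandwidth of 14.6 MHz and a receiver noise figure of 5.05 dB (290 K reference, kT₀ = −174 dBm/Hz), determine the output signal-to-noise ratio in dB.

Noise floor: N = −174 + 10 log₁₀(B) + NF
10 log₁₀(1.46×10⁷) = 71.64 dB
N = −174 + 71.64 + 5.05 = −97.31 dBm
SNR = P_sig − N = −69.5 − (−97.31) = 27.81 dB → 27.8 dB

27.8 dB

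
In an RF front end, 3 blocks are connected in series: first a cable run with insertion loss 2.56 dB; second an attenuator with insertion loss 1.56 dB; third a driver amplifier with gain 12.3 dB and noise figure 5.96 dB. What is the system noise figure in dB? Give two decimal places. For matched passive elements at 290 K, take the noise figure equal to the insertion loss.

10.08 dB

Convert to linear (a loss of L dB is a gain of −L dB): F_i = 10^(NF_i/10), G_i = 10^(G_i,dB/10)
  Stage 1: F_1 = 10^(2.56/10) = 1.803, G_1 = 10^(−2.56/10) = 0.5546
  Stage 2: F_2 = 10^(1.56/10) = 1.432, G_2 = 10^(−1.56/10) = 0.6982
  Stage 3: F_3 = 10^(5.96/10) = 3.945, G_3 = 10^(12.3/10) = 16.98
Friis cascade:
  F = 1.803 + (1.432 − 1)/0.5546 + (3.945 − 1)/0.3873 = 10.19
NF = 10 log₁₀(10.19) = 10.08 dB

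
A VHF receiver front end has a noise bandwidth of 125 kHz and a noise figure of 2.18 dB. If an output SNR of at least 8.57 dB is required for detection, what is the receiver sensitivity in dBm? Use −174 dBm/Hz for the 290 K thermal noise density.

Sensitivity = −174 + 10 log₁₀(B) + NF + SNR_min
= −174 + 50.97 + 2.18 + 8.57
= −112.28 dBm → −112.3 dBm

−112.3 dBm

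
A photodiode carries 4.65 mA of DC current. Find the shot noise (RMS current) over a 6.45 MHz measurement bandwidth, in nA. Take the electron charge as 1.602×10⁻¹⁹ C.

98.0 nA

I_n = √(2qI·B)
2qI·B = 2 × 1.602×10⁻¹⁹ × 4.65×10⁻³ × 6.45×10⁶ = 9.61×10⁻¹⁵ A²
I_n = √(9.61×10⁻¹⁵) = 9.80×10⁻⁸ A = 98.0 nA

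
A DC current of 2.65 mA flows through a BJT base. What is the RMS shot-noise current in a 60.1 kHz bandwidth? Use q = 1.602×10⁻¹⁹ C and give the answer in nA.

I_n = √(2qI·B)
2qI·B = 2 × 1.602×10⁻¹⁹ × 2.65×10⁻³ × 6.01×10⁴ = 5.10×10⁻¹⁷ A²
I_n = √(5.10×10⁻¹⁷) = 7.14×10⁻⁹ A = 7.14 nA

7.14 nA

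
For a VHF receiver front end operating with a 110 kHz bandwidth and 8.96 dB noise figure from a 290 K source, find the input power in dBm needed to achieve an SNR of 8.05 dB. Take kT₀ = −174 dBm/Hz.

−106.6 dBm

Sensitivity = −174 + 10 log₁₀(B) + NF + SNR_min
= −174 + 50.41 + 8.96 + 8.05
= −106.58 dBm → −106.6 dBm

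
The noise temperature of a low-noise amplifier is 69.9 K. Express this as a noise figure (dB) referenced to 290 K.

0.938 dB

F = 1 + T_e/T₀ = 1 + 69.9/290 = 1.24103
NF = 10 log₁₀(1.24103) = 0.938 dB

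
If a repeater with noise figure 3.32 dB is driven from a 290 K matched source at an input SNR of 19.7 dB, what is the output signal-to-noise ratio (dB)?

16.38 dB

By definition F = SNR_in/SNR_out, so in dB: SNR_out = SNR_in − NF
SNR_out = 19.7 − 3.32 = 16.38 dB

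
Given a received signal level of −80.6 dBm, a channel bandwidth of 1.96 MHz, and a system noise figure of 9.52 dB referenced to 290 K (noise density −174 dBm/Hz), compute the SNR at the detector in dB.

Noise floor: N = −174 + 10 log₁₀(B) + NF
10 log₁₀(1.96×10⁶) = 62.92 dB
N = −174 + 62.92 + 9.52 = −101.56 dBm
SNR = P_sig − N = −80.6 − (−101.56) = 20.96 dB → 21.0 dB

21.0 dB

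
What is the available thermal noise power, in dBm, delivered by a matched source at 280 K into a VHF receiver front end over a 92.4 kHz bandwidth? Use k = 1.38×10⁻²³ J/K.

P_n = kTB = 1.38×10⁻²³ × 280 × 9.24×10⁴ = 3.57×10⁻¹⁶ W
In dBm: 10 log₁₀(3.57×10⁻¹⁶ / 10⁻³) = −124.5 dBm

−124.5 dBm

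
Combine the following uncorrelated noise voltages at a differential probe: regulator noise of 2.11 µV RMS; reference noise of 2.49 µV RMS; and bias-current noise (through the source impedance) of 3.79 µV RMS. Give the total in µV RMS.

Uncorrelated sources add in power (mean-square): V_tot = √(ΣV_i²)
V_tot = √[(2.11×10⁻⁶)² + (2.49×10⁻⁶)² + (3.79×10⁻⁶)²] = 5.00×10⁻⁶ V = 5.00 µV

5.00 µV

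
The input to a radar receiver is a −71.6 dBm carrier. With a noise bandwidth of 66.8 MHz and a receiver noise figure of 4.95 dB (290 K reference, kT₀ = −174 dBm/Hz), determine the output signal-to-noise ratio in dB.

19.2 dB

Noise floor: N = −174 + 10 log₁₀(B) + NF
10 log₁₀(6.68×10⁷) = 78.25 dB
N = −174 + 78.25 + 4.95 = −90.80 dBm
SNR = P_sig − N = −71.6 − (−90.80) = 19.20 dB → 19.2 dB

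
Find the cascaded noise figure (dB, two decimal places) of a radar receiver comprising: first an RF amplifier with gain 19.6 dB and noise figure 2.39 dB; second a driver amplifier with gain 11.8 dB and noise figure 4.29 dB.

2.44 dB

Convert to linear (a loss of L dB is a gain of −L dB): F_i = 10^(NF_i/10), G_i = 10^(G_i,dB/10)
  Stage 1: F_1 = 10^(2.39/10) = 1.734, G_1 = 10^(19.6/10) = 91.20
  Stage 2: F_2 = 10^(4.29/10) = 2.685, G_2 = 10^(11.8/10) = 15.14
Friis cascade:
  F = 1.734 + (2.685 − 1)/91.20 = 1.752
NF = 10 log₁₀(1.752) = 2.44 dB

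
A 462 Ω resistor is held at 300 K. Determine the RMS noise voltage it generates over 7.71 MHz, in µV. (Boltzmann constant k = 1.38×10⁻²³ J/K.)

7.68 µV

V_n = √(4kTRB)
4kTRB = 4 × 1.38×10⁻²³ × 300 × 4.62×10² × 7.71×10⁶ = 5.90×10⁻¹¹ V²
V_n = √(5.90×10⁻¹¹) = 7.68×10⁻⁶ V = 7.68 µV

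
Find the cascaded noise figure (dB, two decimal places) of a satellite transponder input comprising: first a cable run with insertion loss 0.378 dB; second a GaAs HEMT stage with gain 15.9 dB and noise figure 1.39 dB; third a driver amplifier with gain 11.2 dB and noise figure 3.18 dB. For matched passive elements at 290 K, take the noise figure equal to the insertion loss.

Convert to linear (a loss of L dB is a gain of −L dB): F_i = 10^(NF_i/10), G_i = 10^(G_i,dB/10)
  Stage 1: F_1 = 10^(0.378/10) = 1.091, G_1 = 10^(−0.378/10) = 0.9166
  Stage 2: F_2 = 10^(1.39/10) = 1.377, G_2 = 10^(15.9/10) = 38.90
  Stage 3: F_3 = 10^(3.18/10) = 2.080, G_3 = 10^(11.2/10) = 13.18
Friis cascade:
  F = 1.091 + (1.377 − 1)/0.9166 + (2.080 − 1)/35.66 = 1.533
NF = 10 log₁₀(1.533) = 1.85 dB

1.85 dB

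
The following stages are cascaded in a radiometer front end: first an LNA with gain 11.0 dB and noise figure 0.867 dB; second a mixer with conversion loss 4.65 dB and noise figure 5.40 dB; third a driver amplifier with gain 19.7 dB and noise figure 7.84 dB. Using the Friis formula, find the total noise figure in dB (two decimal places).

Convert to linear (a loss of L dB is a gain of −L dB): F_i = 10^(NF_i/10), G_i = 10^(G_i,dB/10)
  Stage 1: F_1 = 10^(0.867/10) = 1.221, G_1 = 10^(11.0/10) = 12.59
  Stage 2: F_2 = 10^(5.40/10) = 3.467, G_2 = 10^(−4.65/10) = 0.3428
  Stage 3: F_3 = 10^(7.84/10) = 6.081, G_3 = 10^(19.7/10) = 93.33
Friis cascade:
  F = 1.221 + (3.467 − 1)/12.59 + (6.081 − 1)/4.315 = 2.594
NF = 10 log₁₀(2.594) = 4.14 dB

4.14 dB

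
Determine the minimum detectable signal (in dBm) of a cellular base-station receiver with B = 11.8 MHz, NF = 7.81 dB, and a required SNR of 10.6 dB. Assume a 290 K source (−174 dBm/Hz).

Sensitivity = −174 + 10 log₁₀(B) + NF + SNR_min
= −174 + 70.72 + 7.81 + 10.6
= −84.87 dBm → −84.9 dBm

−84.9 dBm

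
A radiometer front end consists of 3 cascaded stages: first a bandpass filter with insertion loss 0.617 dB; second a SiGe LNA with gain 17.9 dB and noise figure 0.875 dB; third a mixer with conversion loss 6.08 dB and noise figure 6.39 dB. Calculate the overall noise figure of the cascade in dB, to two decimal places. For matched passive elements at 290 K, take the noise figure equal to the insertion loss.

1.68 dB

Convert to linear (a loss of L dB is a gain of −L dB): F_i = 10^(NF_i/10), G_i = 10^(G_i,dB/10)
  Stage 1: F_1 = 10^(0.617/10) = 1.153, G_1 = 10^(−0.617/10) = 0.8676
  Stage 2: F_2 = 10^(0.875/10) = 1.223, G_2 = 10^(17.9/10) = 61.66
  Stage 3: F_3 = 10^(6.39/10) = 4.355, G_3 = 10^(−6.08/10) = 0.2466
Friis cascade:
  F = 1.153 + (1.223 − 1)/0.8676 + (4.355 − 1)/53.49 = 1.473
NF = 10 log₁₀(1.473) = 1.68 dB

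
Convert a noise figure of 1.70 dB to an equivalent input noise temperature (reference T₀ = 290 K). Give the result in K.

139 K

F = 10^(1.70/10) = 1.47911
T_e = (F − 1)·T₀ = (1.47911 − 1) × 290 = 139 K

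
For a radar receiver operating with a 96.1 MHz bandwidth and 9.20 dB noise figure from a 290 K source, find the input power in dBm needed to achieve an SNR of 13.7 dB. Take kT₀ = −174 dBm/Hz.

−71.3 dBm

Sensitivity = −174 + 10 log₁₀(B) + NF + SNR_min
= −174 + 79.83 + 9.20 + 13.7
= −71.27 dBm → −71.3 dBm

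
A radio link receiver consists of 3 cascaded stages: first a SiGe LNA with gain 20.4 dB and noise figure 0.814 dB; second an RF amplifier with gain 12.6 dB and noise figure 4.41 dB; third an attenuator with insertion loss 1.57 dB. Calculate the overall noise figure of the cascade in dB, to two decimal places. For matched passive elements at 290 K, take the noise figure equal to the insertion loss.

0.87 dB

Convert to linear (a loss of L dB is a gain of −L dB): F_i = 10^(NF_i/10), G_i = 10^(G_i,dB/10)
  Stage 1: F_1 = 10^(0.814/10) = 1.206, G_1 = 10^(20.4/10) = 109.6
  Stage 2: F_2 = 10^(4.41/10) = 2.761, G_2 = 10^(12.6/10) = 18.20
  Stage 3: F_3 = 10^(1.57/10) = 1.435, G_3 = 10^(−1.57/10) = 0.6966
Friis cascade:
  F = 1.206 + (2.761 − 1)/109.6 + (1.435 − 1)/1995 = 1.222
NF = 10 log₁₀(1.222) = 0.87 dB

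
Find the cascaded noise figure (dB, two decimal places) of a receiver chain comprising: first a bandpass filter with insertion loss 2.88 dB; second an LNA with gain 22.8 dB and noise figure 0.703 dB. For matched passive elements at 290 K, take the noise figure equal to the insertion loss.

Convert to linear (a loss of L dB is a gain of −L dB): F_i = 10^(NF_i/10), G_i = 10^(G_i,dB/10)
  Stage 1: F_1 = 10^(2.88/10) = 1.941, G_1 = 10^(−2.88/10) = 0.5152
  Stage 2: F_2 = 10^(0.703/10) = 1.176, G_2 = 10^(22.8/10) = 190.5
Friis cascade:
  F = 1.941 + (1.176 − 1)/0.5152 = 2.282
NF = 10 log₁₀(2.282) = 3.58 dB

3.58 dB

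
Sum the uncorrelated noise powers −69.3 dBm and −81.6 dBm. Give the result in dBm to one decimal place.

Convert to linear, add, convert back:
P₁ = 1.17×10⁻¹⁰ W, P₂ = 6.92×10⁻¹² W
P_tot = 1.24×10⁻¹⁰ W → 10 log₁₀(P_tot / 10⁻³) = −69.1 dBm

−69.1 dBm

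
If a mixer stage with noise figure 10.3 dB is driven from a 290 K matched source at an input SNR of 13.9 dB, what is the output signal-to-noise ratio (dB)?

3.6 dB

By definition F = SNR_in/SNR_out, so in dB: SNR_out = SNR_in − NF
SNR_out = 13.9 − 10.3 = 3.6 dB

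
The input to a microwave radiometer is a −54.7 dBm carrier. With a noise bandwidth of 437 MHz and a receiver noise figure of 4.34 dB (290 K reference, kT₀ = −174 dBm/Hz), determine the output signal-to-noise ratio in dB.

28.6 dB

Noise floor: N = −174 + 10 log₁₀(B) + NF
10 log₁₀(4.37×10⁸) = 86.4 dB
N = −174 + 86.4 + 4.34 = −83.26 dBm
SNR = P_sig − N = −54.7 − (−83.26) = 28.56 dB → 28.6 dB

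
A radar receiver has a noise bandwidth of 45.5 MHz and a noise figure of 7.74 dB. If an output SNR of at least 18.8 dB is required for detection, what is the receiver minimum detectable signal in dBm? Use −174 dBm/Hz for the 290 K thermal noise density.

Sensitivity = −174 + 10 log₁₀(B) + NF + SNR_min
= −174 + 76.58 + 7.74 + 18.8
= −70.88 dBm → −70.9 dBm

−70.9 dBm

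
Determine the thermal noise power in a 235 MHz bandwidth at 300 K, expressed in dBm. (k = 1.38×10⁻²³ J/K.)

−90.1 dBm

P_n = kTB = 1.38×10⁻²³ × 300 × 2.35×10⁸ = 9.73×10⁻¹³ W
In dBm: 10 log₁₀(9.73×10⁻¹³ / 10⁻³) = −90.1 dBm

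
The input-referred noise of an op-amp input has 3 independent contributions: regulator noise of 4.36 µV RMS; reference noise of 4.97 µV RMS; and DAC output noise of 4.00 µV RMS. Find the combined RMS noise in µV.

Uncorrelated sources add in power (mean-square): V_tot = √(ΣV_i²)
V_tot = √[(4.36×10⁻⁶)² + (4.97×10⁻⁶)² + (4.00×10⁻⁶)²] = 7.73×10⁻⁶ V = 7.73 µV

7.73 µV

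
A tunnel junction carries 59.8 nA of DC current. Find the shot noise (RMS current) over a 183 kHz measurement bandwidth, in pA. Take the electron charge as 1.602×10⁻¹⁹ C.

59.2 pA

I_n = √(2qI·B)
2qI·B = 2 × 1.602×10⁻¹⁹ × 5.98×10⁻⁸ × 1.83×10⁵ = 3.51×10⁻²¹ A²
I_n = √(3.51×10⁻²¹) = 5.92×10⁻¹¹ A = 59.2 pA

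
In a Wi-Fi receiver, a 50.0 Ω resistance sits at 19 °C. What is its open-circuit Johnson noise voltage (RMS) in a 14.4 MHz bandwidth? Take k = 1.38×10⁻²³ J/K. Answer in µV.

3.41 µV

T = 19 °C + 273.15 = 292.15 K
V_n = √(4kTRB)
4kTRB = 4 × 1.38×10⁻²³ × 292.15 × 5.00×10¹ × 1.44×10⁷ = 1.16×10⁻¹¹ V²
V_n = √(1.16×10⁻¹¹) = 3.41×10⁻⁶ V = 3.41 µV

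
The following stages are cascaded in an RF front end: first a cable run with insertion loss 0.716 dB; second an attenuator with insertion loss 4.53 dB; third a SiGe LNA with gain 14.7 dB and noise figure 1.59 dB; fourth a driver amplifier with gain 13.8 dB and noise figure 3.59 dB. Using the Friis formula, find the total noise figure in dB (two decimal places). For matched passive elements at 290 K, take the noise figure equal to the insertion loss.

6.97 dB

Convert to linear (a loss of L dB is a gain of −L dB): F_i = 10^(NF_i/10), G_i = 10^(G_i,dB/10)
  Stage 1: F_1 = 10^(0.716/10) = 1.179, G_1 = 10^(−0.716/10) = 0.8480
  Stage 2: F_2 = 10^(4.53/10) = 2.838, G_2 = 10^(−4.53/10) = 0.3524
  Stage 3: F_3 = 10^(1.59/10) = 1.442, G_3 = 10^(14.7/10) = 29.51
  Stage 4: F_4 = 10^(3.59/10) = 2.286, G_4 = 10^(13.8/10) = 23.99
Friis cascade:
  F = 1.179 + (2.838 − 1)/0.8480 + (1.442 − 1)/0.2988 + (2.286 − 1)/8.819 = 4.972
NF = 10 log₁₀(4.972) = 6.97 dB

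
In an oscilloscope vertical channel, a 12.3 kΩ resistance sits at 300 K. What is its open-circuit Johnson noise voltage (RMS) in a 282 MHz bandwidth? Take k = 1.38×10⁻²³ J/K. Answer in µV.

240 µV

V_n = √(4kTRB)
4kTRB = 4 × 1.38×10⁻²³ × 300 × 1.23×10⁴ × 2.82×10⁸ = 5.74×10⁻⁸ V²
V_n = √(5.74×10⁻⁸) = 2.40×10⁻⁴ V = 240 µV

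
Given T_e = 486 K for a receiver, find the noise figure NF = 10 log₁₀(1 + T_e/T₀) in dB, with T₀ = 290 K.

F = 1 + T_e/T₀ = 1 + 486/290 = 2.67586
NF = 10 log₁₀(2.67586) = 4.27 dB

4.27 dB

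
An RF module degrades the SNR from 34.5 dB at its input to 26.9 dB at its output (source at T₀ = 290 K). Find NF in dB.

7.6 dB

NF (dB) = SNR_in(dB) − SNR_out(dB) when the source is at T₀
NF = 34.5 − 26.9 = 7.6 dB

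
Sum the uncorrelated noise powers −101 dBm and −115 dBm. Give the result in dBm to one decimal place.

Convert to linear, add, convert back:
P₁ = 7.94×10⁻¹⁴ W, P₂ = 3.16×10⁻¹⁵ W
P_tot = 8.26×10⁻¹⁴ W → 10 log₁₀(P_tot / 10⁻³) = −100.8 dBm

−100.8 dBm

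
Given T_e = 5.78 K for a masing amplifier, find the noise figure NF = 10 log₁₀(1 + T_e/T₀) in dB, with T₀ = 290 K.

0.086 dB

F = 1 + T_e/T₀ = 1 + 5.78/290 = 1.01993
NF = 10 log₁₀(1.01993) = 0.086 dB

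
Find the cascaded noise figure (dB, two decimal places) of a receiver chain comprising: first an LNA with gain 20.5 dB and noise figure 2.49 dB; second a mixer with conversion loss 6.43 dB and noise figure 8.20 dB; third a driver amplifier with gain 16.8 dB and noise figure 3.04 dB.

2.70 dB

Convert to linear (a loss of L dB is a gain of −L dB): F_i = 10^(NF_i/10), G_i = 10^(G_i,dB/10)
  Stage 1: F_1 = 10^(2.49/10) = 1.774, G_1 = 10^(20.5/10) = 112.2
  Stage 2: F_2 = 10^(8.20/10) = 6.607, G_2 = 10^(−6.43/10) = 0.2275
  Stage 3: F_3 = 10^(3.04/10) = 2.014, G_3 = 10^(16.8/10) = 47.86
Friis cascade:
  F = 1.774 + (6.607 − 1)/112.2 + (2.014 − 1)/25.53 = 1.864
NF = 10 log₁₀(1.864) = 2.70 dB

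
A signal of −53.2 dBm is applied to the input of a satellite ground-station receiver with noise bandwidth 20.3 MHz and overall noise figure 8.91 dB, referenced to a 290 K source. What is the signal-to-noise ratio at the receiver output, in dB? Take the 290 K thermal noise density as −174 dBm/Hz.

38.8 dB

Noise floor: N = −174 + 10 log₁₀(B) + NF
10 log₁₀(2.03×10⁷) = 73.07 dB
N = −174 + 73.07 + 8.91 = −92.02 dBm
SNR = P_sig − N = −53.2 − (−92.02) = 38.82 dB → 38.8 dB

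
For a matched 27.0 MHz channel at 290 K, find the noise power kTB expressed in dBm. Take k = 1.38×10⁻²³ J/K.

P_n = kTB = 1.38×10⁻²³ × 290 × 2.70×10⁷ = 1.08×10⁻¹³ W
In dBm: 10 log₁₀(1.08×10⁻¹³ / 10⁻³) = −99.7 dBm

−99.7 dBm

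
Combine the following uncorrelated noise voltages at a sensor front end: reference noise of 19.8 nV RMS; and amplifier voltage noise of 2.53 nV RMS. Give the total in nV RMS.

20.0 nV

Uncorrelated sources add in power (mean-square): V_tot = √(ΣV_i²)
V_tot = √[(1.98×10⁻⁸)² + (2.53×10⁻⁹)²] = 2.00×10⁻⁸ V = 20.0 nV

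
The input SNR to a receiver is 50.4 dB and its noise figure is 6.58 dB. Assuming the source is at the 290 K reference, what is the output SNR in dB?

43.82 dB

By definition F = SNR_in/SNR_out, so in dB: SNR_out = SNR_in − NF
SNR_out = 50.4 − 6.58 = 43.82 dB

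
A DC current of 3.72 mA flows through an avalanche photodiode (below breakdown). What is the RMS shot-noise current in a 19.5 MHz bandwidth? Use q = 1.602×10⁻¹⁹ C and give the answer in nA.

I_n = √(2qI·B)
2qI·B = 2 × 1.602×10⁻¹⁹ × 3.72×10⁻³ × 1.95×10⁷ = 2.32×10⁻¹⁴ A²
I_n = √(2.32×10⁻¹⁴) = 1.52×10⁻⁷ A = 152 nA

152 nA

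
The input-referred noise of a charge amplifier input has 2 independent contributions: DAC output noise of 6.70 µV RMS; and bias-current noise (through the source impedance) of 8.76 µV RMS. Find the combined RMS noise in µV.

Uncorrelated sources add in power (mean-square): V_tot = √(ΣV_i²)
V_tot = √[(6.70×10⁻⁶)² + (8.76×10⁻⁶)²] = 1.10×10⁻⁵ V = 11.0 µV

11.0 µV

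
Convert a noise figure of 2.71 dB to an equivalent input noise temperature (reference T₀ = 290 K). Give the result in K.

F = 10^(2.71/10) = 1.86638
T_e = (F − 1)·T₀ = (1.86638 − 1) × 290 = 251 K

251 K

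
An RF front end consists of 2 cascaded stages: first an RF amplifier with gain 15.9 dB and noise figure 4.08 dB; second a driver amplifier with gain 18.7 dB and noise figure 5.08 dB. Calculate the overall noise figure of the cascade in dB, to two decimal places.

Convert to linear (a loss of L dB is a gain of −L dB): F_i = 10^(NF_i/10), G_i = 10^(G_i,dB/10)
  Stage 1: F_1 = 10^(4.08/10) = 2.559, G_1 = 10^(15.9/10) = 38.90
  Stage 2: F_2 = 10^(5.08/10) = 3.221, G_2 = 10^(18.7/10) = 74.13
Friis cascade:
  F = 2.559 + (3.221 − 1)/38.90 = 2.616
NF = 10 log₁₀(2.616) = 4.18 dB

4.18 dB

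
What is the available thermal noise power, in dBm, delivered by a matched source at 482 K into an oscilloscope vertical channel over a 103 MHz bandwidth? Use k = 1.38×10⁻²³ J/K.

P_n = kTB = 1.38×10⁻²³ × 482 × 1.03×10⁸ = 6.85×10⁻¹³ W
In dBm: 10 log₁₀(6.85×10⁻¹³ / 10⁻³) = −91.6 dBm

−91.6 dBm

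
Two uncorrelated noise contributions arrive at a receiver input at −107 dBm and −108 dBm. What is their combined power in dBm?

−104.5 dBm

Convert to linear, add, convert back:
P₁ = 2.00×10⁻¹⁴ W, P₂ = 1.58×10⁻¹⁴ W
P_tot = 3.58×10⁻¹⁴ W → 10 log₁₀(P_tot / 10⁻³) = −104.5 dBm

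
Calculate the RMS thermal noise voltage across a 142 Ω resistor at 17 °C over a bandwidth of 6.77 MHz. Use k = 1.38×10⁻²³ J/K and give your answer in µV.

3.92 µV

T = 17 °C + 273.15 = 290.15 K
V_n = √(4kTRB)
4kTRB = 4 × 1.38×10⁻²³ × 290.15 × 1.42×10² × 6.77×10⁶ = 1.54×10⁻¹¹ V²
V_n = √(1.54×10⁻¹¹) = 3.92×10⁻⁶ V = 3.92 µV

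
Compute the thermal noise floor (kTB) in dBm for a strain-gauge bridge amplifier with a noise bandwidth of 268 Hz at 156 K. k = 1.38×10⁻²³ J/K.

P_n = kTB = 1.38×10⁻²³ × 156 × 2.68×10² = 5.77×10⁻¹⁹ W
In dBm: 10 log₁₀(5.77×10⁻¹⁹ / 10⁻³) = −152.4 dBm

−152.4 dBm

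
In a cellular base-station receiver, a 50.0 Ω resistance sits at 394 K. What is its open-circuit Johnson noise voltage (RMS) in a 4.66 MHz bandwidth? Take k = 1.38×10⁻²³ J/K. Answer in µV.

V_n = √(4kTRB)
4kTRB = 4 × 1.38×10⁻²³ × 394 × 5.00×10¹ × 4.66×10⁶ = 5.07×10⁻¹² V²
V_n = √(5.07×10⁻¹²) = 2.25×10⁻⁶ V = 2.25 µV

2.25 µV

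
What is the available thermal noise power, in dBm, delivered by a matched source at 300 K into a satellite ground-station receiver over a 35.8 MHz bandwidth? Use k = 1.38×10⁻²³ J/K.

P_n = kTB = 1.38×10⁻²³ × 300 × 3.58×10⁷ = 1.48×10⁻¹³ W
In dBm: 10 log₁₀(1.48×10⁻¹³ / 10⁻³) = −98.3 dBm

−98.3 dBm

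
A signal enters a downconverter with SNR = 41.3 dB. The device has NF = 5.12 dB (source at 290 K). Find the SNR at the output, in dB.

36.18 dB

By definition F = SNR_in/SNR_out, so in dB: SNR_out = SNR_in − NF
SNR_out = 41.3 − 5.12 = 36.18 dB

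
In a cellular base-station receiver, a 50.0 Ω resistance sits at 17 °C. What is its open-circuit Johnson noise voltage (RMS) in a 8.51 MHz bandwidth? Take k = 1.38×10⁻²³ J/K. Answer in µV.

T = 17 °C + 273.15 = 290.15 K
V_n = √(4kTRB)
4kTRB = 4 × 1.38×10⁻²³ × 290.15 × 5.00×10¹ × 8.51×10⁶ = 6.81×10⁻¹² V²
V_n = √(6.81×10⁻¹²) = 2.61×10⁻⁶ V = 2.61 µV

2.61 µV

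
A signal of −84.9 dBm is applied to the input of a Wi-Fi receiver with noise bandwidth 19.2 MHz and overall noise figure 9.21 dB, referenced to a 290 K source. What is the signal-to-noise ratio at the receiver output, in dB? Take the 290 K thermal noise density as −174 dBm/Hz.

7.1 dB

Noise floor: N = −174 + 10 log₁₀(B) + NF
10 log₁₀(1.92×10⁷) = 72.83 dB
N = −174 + 72.83 + 9.21 = −91.96 dBm
SNR = P_sig − N = −84.9 − (−91.96) = 7.06 dB → 7.1 dB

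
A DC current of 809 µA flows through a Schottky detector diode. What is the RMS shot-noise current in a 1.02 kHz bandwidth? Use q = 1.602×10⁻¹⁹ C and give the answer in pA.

I_n = √(2qI·B)
2qI·B = 2 × 1.602×10⁻¹⁹ × 8.09×10⁻⁴ × 1.02×10³ = 2.64×10⁻¹⁹ A²
I_n = √(2.64×10⁻¹⁹) = 5.14×10⁻¹⁰ A = 514 pA

514 pA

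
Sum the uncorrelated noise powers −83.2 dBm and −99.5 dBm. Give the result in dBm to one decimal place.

−83.1 dBm

Convert to linear, add, convert back:
P₁ = 4.79×10⁻¹² W, P₂ = 1.12×10⁻¹³ W
P_tot = 4.90×10⁻¹² W → 10 log₁₀(P_tot / 10⁻³) = −83.1 dBm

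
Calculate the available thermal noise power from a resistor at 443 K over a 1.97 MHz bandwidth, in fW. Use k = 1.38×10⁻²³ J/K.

P_n = kTB = 1.38×10⁻²³ × 443 × 1.97×10⁶ = 1.20×10⁻¹⁴ W = 12.0 fW

12.0 fW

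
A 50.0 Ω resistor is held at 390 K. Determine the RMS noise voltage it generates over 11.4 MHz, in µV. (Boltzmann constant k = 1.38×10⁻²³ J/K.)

3.50 µV

V_n = √(4kTRB)
4kTRB = 4 × 1.38×10⁻²³ × 390 × 5.00×10¹ × 1.14×10⁷ = 1.23×10⁻¹¹ V²
V_n = √(1.23×10⁻¹¹) = 3.50×10⁻⁶ V = 3.50 µV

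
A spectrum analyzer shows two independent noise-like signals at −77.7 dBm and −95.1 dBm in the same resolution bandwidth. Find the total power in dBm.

−77.6 dBm

Convert to linear, add, convert back:
P₁ = 1.70×10⁻¹¹ W, P₂ = 3.09×10⁻¹³ W
P_tot = 1.73×10⁻¹¹ W → 10 log₁₀(P_tot / 10⁻³) = −77.6 dBm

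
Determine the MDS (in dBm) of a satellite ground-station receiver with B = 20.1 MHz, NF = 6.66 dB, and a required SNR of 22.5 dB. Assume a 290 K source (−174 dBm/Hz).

Sensitivity = −174 + 10 log₁₀(B) + NF + SNR_min
= −174 + 73.03 + 6.66 + 22.5
= −71.81 dBm → −71.8 dBm

−71.8 dBm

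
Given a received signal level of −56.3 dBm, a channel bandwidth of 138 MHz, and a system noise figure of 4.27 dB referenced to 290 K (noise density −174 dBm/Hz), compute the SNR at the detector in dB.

32.0 dB

Noise floor: N = −174 + 10 log₁₀(B) + NF
10 log₁₀(1.38×10⁸) = 81.4 dB
N = −174 + 81.4 + 4.27 = −88.33 dBm
SNR = P_sig − N = −56.3 − (−88.33) = 32.03 dB → 32.0 dB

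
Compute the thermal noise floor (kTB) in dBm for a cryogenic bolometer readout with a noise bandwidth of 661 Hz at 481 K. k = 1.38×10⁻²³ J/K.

P_n = kTB = 1.38×10⁻²³ × 481 × 6.61×10² = 4.39×10⁻¹⁸ W
In dBm: 10 log₁₀(4.39×10⁻¹⁸ / 10⁻³) = −143.6 dBm

−143.6 dBm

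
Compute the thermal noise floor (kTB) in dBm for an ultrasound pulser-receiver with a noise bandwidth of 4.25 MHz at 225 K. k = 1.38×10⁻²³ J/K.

P_n = kTB = 1.38×10⁻²³ × 225 × 4.25×10⁶ = 1.32×10⁻¹⁴ W
In dBm: 10 log₁₀(1.32×10⁻¹⁴ / 10⁻³) = −108.8 dBm

−108.8 dBm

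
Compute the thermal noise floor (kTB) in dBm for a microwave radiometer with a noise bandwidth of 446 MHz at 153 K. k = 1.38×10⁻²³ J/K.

−90.3 dBm

P_n = kTB = 1.38×10⁻²³ × 153 × 4.46×10⁸ = 9.42×10⁻¹³ W
In dBm: 10 log₁₀(9.42×10⁻¹³ / 10⁻³) = −90.3 dBm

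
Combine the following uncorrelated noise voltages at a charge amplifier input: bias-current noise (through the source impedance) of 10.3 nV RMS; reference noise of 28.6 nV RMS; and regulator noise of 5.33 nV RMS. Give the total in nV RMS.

Uncorrelated sources add in power (mean-square): V_tot = √(ΣV_i²)
V_tot = √[(1.03×10⁻⁸)² + (2.86×10⁻⁸)² + (5.33×10⁻⁹)²] = 3.09×10⁻⁸ V = 30.9 nV

30.9 nV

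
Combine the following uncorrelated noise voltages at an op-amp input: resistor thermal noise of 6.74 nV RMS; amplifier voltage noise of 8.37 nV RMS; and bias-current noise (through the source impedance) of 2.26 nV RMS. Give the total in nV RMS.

Uncorrelated sources add in power (mean-square): V_tot = √(ΣV_i²)
V_tot = √[(6.74×10⁻⁹)² + (8.37×10⁻⁹)² + (2.26×10⁻⁹)²] = 1.10×10⁻⁸ V = 11.0 nV

11.0 nV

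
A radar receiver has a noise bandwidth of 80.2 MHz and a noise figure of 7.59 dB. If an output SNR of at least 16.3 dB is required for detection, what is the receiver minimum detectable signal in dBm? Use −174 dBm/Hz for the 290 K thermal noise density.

Sensitivity = −174 + 10 log₁₀(B) + NF + SNR_min
= −174 + 79.04 + 7.59 + 16.3
= −71.07 dBm → −71.1 dBm

−71.1 dBm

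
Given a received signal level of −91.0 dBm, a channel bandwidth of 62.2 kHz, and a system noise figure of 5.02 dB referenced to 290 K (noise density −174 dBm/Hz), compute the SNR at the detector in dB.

30.0 dB

Noise floor: N = −174 + 10 log₁₀(B) + NF
10 log₁₀(6.22×10⁴) = 47.94 dB
N = −174 + 47.94 + 5.02 = −121.04 dBm
SNR = P_sig − N = −91.0 − (−121.04) = 30.04 dB → 30.0 dB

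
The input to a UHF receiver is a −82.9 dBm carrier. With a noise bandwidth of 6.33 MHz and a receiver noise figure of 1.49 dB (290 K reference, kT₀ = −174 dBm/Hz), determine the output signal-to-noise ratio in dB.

21.6 dB

Noise floor: N = −174 + 10 log₁₀(B) + NF
10 log₁₀(6.33×10⁶) = 68.01 dB
N = −174 + 68.01 + 1.49 = −104.50 dBm
SNR = P_sig − N = −82.9 − (−104.50) = 21.60 dB → 21.6 dB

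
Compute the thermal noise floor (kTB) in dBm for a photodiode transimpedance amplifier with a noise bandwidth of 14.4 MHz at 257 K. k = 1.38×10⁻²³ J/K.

−102.9 dBm

P_n = kTB = 1.38×10⁻²³ × 257 × 1.44×10⁷ = 5.11×10⁻¹⁴ W
In dBm: 10 log₁₀(5.11×10⁻¹⁴ / 10⁻³) = −102.9 dBm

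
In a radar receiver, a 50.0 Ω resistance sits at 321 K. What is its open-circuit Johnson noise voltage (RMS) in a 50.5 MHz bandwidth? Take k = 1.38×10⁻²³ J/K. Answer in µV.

6.69 µV

V_n = √(4kTRB)
4kTRB = 4 × 1.38×10⁻²³ × 321 × 5.00×10¹ × 5.05×10⁷ = 4.47×10⁻¹¹ V²
V_n = √(4.47×10⁻¹¹) = 6.69×10⁻⁶ V = 6.69 µV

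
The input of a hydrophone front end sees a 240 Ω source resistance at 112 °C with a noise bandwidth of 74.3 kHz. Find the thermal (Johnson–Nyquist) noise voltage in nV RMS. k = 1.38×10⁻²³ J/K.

616 nV

T = 112 °C + 273.15 = 385.15 K
V_n = √(4kTRB)
4kTRB = 4 × 1.38×10⁻²³ × 385.15 × 2.40×10² × 7.43×10⁴ = 3.79×10⁻¹³ V²
V_n = √(3.79×10⁻¹³) = 6.16×10⁻⁷ V = 616 nV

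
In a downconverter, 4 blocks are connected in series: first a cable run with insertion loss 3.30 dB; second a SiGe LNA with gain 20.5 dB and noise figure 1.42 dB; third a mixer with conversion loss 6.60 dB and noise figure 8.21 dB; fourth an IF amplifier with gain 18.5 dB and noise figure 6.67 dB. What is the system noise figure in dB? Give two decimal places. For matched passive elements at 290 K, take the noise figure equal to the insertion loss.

Convert to linear (a loss of L dB is a gain of −L dB): F_i = 10^(NF_i/10), G_i = 10^(G_i,dB/10)
  Stage 1: F_1 = 10^(3.30/10) = 2.138, G_1 = 10^(−3.30/10) = 0.4677
  Stage 2: F_2 = 10^(1.42/10) = 1.387, G_2 = 10^(20.5/10) = 112.2
  Stage 3: F_3 = 10^(8.21/10) = 6.622, G_3 = 10^(−6.60/10) = 0.2188
  Stage 4: F_4 = 10^(6.67/10) = 4.645, G_4 = 10^(18.5/10) = 70.79
Friis cascade:
  F = 2.138 + (1.387 − 1)/0.4677 + (6.622 − 1)/52.48 + (4.645 − 1)/11.48 = 3.389
NF = 10 log₁₀(3.389) = 5.30 dB

5.30 dB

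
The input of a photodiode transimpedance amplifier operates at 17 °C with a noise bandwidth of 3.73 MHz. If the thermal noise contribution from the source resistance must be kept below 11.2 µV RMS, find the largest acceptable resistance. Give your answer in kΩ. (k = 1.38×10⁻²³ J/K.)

T = 17 °C + 273.15 = 290.15 K
Johnson–Nyquist: V_n = √(4kTRB) ⇒ R = V_n² / (4kTB)
4kTB = 4 × 1.38×10⁻²³ × 290.15 × 3.73×10⁶ = 5.97×10⁻¹⁴
R = (1.12×10⁻⁵)² / 5.97×10⁻¹⁴ = 2.10×10³ Ω = 2.10 kΩ

2.10 kΩ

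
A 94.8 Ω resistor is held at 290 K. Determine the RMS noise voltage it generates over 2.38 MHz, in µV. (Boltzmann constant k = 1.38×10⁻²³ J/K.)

1.90 µV

V_n = √(4kTRB)
4kTRB = 4 × 1.38×10⁻²³ × 290 × 9.48×10¹ × 2.38×10⁶ = 3.61×10⁻¹² V²
V_n = √(3.61×10⁻¹²) = 1.90×10⁻⁶ V = 1.90 µV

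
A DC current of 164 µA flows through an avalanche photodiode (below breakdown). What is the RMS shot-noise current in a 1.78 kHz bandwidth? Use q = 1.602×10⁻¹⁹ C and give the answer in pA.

I_n = √(2qI·B)
2qI·B = 2 × 1.602×10⁻¹⁹ × 1.64×10⁻⁴ × 1.78×10³ = 9.35×10⁻²⁰ A²
I_n = √(9.35×10⁻²⁰) = 3.06×10⁻¹⁰ A = 306 pA

306 pA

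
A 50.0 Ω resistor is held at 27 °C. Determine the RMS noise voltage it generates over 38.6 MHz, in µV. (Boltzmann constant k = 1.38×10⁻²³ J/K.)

T = 27 °C + 273.15 = 300.15 K
V_n = √(4kTRB)
4kTRB = 4 × 1.38×10⁻²³ × 300.15 × 5.00×10¹ × 3.86×10⁷ = 3.20×10⁻¹¹ V²
V_n = √(3.20×10⁻¹¹) = 5.65×10⁻⁶ V = 5.65 µV

5.65 µV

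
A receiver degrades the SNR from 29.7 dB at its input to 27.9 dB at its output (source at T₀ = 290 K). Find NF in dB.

1.8 dB

NF (dB) = SNR_in(dB) − SNR_out(dB) when the source is at T₀
NF = 29.7 − 27.9 = 1.8 dB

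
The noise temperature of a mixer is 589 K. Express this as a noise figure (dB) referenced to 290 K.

F = 1 + T_e/T₀ = 1 + 589/290 = 3.03103
NF = 10 log₁₀(3.03103) = 4.82 dB

4.82 dB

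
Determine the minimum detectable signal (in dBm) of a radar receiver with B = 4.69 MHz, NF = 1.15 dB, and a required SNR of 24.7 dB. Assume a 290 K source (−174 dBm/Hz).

−81.4 dBm

Sensitivity = −174 + 10 log₁₀(B) + NF + SNR_min
= −174 + 66.71 + 1.15 + 24.7
= −81.44 dBm → −81.4 dBm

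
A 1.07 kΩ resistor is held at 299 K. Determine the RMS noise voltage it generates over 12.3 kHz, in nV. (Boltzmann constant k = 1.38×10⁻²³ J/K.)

466 nV

V_n = √(4kTRB)
4kTRB = 4 × 1.38×10⁻²³ × 299 × 1.07×10³ × 1.23×10⁴ = 2.17×10⁻¹³ V²
V_n = √(2.17×10⁻¹³) = 4.66×10⁻⁷ V = 466 nV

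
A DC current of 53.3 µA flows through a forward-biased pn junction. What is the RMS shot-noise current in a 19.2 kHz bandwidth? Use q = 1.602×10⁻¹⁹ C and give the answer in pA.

573 pA

I_n = √(2qI·B)
2qI·B = 2 × 1.602×10⁻¹⁹ × 5.33×10⁻⁵ × 1.92×10⁴ = 3.28×10⁻¹⁹ A²
I_n = √(3.28×10⁻¹⁹) = 5.73×10⁻¹⁰ A = 573 pA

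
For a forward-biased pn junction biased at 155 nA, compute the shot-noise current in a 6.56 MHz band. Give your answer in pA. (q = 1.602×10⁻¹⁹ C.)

I_n = √(2qI·B)
2qI·B = 2 × 1.602×10⁻¹⁹ × 1.55×10⁻⁷ × 6.56×10⁶ = 3.26×10⁻¹⁹ A²
I_n = √(3.26×10⁻¹⁹) = 5.71×10⁻¹⁰ A = 571 pA

571 pA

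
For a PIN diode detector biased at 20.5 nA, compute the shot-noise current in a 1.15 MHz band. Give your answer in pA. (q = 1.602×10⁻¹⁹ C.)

I_n = √(2qI·B)
2qI·B = 2 × 1.602×10⁻¹⁹ × 2.05×10⁻⁸ × 1.15×10⁶ = 7.55×10⁻²¹ A²
I_n = √(7.55×10⁻²¹) = 8.69×10⁻¹¹ A = 86.9 pA

86.9 pA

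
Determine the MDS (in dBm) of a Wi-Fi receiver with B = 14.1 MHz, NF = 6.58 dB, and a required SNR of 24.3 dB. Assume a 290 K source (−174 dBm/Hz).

−71.6 dBm

Sensitivity = −174 + 10 log₁₀(B) + NF + SNR_min
= −174 + 71.49 + 6.58 + 24.3
= −71.63 dBm → −71.6 dBm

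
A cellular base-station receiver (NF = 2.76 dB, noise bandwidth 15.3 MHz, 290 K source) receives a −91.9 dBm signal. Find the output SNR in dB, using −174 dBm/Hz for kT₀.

Noise floor: N = −174 + 10 log₁₀(B) + NF
10 log₁₀(1.53×10⁷) = 71.85 dB
N = −174 + 71.85 + 2.76 = −99.39 dBm
SNR = P_sig − N = −91.9 − (−99.39) = 7.49 dB → 7.5 dB

7.5 dB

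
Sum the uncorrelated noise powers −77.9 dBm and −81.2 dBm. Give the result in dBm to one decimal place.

−76.2 dBm

Convert to linear, add, convert back:
P₁ = 1.62×10⁻¹¹ W, P₂ = 7.59×10⁻¹² W
P_tot = 2.38×10⁻¹¹ W → 10 log₁₀(P_tot / 10⁻³) = −76.2 dBm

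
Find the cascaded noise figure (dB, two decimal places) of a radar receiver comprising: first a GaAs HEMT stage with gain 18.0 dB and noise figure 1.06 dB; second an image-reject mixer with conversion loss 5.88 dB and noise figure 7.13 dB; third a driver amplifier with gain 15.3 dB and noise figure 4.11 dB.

Convert to linear (a loss of L dB is a gain of −L dB): F_i = 10^(NF_i/10), G_i = 10^(G_i,dB/10)
  Stage 1: F_1 = 10^(1.06/10) = 1.276, G_1 = 10^(18.0/10) = 63.10
  Stage 2: F_2 = 10^(7.13/10) = 5.164, G_2 = 10^(−5.88/10) = 0.2582
  Stage 3: F_3 = 10^(4.11/10) = 2.576, G_3 = 10^(15.3/10) = 33.88
Friis cascade:
  F = 1.276 + (5.164 − 1)/63.10 + (2.576 − 1)/16.29 = 1.439
NF = 10 log₁₀(1.439) = 1.58 dB

1.58 dB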